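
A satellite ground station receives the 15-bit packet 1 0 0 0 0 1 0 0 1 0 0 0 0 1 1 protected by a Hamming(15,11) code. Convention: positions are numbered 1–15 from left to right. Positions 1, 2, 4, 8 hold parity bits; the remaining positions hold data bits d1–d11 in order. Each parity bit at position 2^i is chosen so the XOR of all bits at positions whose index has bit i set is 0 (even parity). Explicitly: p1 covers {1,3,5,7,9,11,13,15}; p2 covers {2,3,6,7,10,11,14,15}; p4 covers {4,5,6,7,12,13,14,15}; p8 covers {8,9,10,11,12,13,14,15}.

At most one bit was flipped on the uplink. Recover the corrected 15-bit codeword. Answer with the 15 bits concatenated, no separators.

100001001000010

s1 (pos 1,3,5,7,9,11,13,15): 1⊕0⊕0⊕0⊕1⊕0⊕0⊕1 = 1
s2 (pos 2,3,6,7,10,11,14,15): 0⊕0⊕1⊕0⊕0⊕0⊕1⊕1 = 1
s4 (pos 4,5,6,7,12,13,14,15): 0⊕0⊕1⊕0⊕0⊕0⊕1⊕1 = 1
s8 (pos 8,9,10,11,12,13,14,15): 0⊕1⊕0⊕0⊕0⊕0⊕1⊕1 = 1
Syndrome s8…s1 = 1111 → error at position 15.
Flip position 15: 100001001000011 → 100001001000010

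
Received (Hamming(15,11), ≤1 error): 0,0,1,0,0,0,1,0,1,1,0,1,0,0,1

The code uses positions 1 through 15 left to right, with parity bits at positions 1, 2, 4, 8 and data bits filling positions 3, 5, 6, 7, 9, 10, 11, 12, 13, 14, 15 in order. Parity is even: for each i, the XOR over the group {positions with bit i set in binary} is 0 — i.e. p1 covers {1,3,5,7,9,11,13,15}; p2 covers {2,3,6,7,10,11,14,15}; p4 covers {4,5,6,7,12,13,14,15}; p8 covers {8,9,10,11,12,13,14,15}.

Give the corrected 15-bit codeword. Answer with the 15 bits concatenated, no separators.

s1 (pos 1,3,5,7,9,11,13,15): 0⊕1⊕0⊕1⊕1⊕0⊕0⊕1 = 0
s2 (pos 2,3,6,7,10,11,14,15): 0⊕1⊕0⊕1⊕1⊕0⊕0⊕1 = 0
s4 (pos 4,5,6,7,12,13,14,15): 0⊕0⊕0⊕1⊕1⊕0⊕0⊕1 = 1
s8 (pos 8,9,10,11,12,13,14,15): 0⊕1⊕1⊕0⊕1⊕0⊕0⊕1 = 0
Syndrome s8…s1 = 0100 → error at position 4.
Flip position 4: 001000101101001 → 001100101101001

001100101101001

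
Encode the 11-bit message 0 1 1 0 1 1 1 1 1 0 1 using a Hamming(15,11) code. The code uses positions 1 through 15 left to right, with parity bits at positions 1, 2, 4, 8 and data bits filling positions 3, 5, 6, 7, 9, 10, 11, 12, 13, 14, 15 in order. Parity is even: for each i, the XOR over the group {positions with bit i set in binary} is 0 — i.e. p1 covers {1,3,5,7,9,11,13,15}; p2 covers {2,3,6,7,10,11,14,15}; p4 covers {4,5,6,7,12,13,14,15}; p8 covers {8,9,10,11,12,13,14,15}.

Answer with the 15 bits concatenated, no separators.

100111001111101

Place data at non-parity positions: p1 p2 0 p4 1 1 0 p8 1 1 1 1 1 0 1
p1 (pos 1,3,5,7,9,11,13,15): XOR of data positions = 0⊕1⊕0⊕1⊕1⊕1⊕1 = 1
p2 (pos 2,3,6,7,10,11,14,15): XOR of data positions = 0⊕1⊕0⊕1⊕1⊕0⊕1 = 0
p4 (pos 4,5,6,7,12,13,14,15): XOR of data positions = 1⊕1⊕0⊕1⊕1⊕0⊕1 = 1
p8 (pos 8,9,10,11,12,13,14,15): XOR of data positions = 1⊕1⊕1⊕1⊕1⊕0⊕1 = 0
Codeword: 100111001111101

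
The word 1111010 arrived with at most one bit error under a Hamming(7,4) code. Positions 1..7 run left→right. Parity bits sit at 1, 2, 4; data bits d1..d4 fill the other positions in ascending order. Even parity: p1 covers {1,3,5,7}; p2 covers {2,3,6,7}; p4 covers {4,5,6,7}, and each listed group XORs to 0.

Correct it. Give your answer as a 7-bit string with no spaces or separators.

1011010

s1 (pos 1,3,5,7): 1⊕1⊕0⊕0 = 0
s2 (pos 2,3,6,7): 1⊕1⊕1⊕0 = 1
s4 (pos 4,5,6,7): 1⊕0⊕1⊕0 = 0
Syndrome s4…s1 = 010 → error at position 2.
Flip position 2: 1111010 → 1011010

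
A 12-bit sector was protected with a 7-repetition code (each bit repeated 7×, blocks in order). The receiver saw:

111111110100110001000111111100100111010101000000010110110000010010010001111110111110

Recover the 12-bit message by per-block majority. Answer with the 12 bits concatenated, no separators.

Block 1 (1111111): 7 ones → 1
Block 2 (1010011): 4 ones → 1
Block 3 (0001000): 1 one → 0
Block 4 (1111111): 7 ones → 1
Block 5 (0010011): 3 ones → 0
Block 6 (1010101): 4 ones → 1
Block 7 (0000000): 0 ones → 0
Block 8 (1011011): 5 ones → 1
Block 9 (0000010): 1 one → 0
Block 10 (0100100): 2 ones → 0
Block 11 (0111111): 6 ones → 1
Block 12 (0111110): 5 ones → 1

110101010011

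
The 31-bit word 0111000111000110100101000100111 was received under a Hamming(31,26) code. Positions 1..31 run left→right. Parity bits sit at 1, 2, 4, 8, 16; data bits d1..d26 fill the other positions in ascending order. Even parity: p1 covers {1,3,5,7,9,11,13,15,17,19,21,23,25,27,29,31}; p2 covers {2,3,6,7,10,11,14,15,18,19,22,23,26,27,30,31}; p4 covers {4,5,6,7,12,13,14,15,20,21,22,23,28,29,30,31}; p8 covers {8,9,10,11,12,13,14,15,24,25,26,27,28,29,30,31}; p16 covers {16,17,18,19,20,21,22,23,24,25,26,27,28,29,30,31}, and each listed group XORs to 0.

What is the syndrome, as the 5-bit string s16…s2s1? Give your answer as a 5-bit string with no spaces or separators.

s1 (pos 1,3,5,7,9,11,13,15,17,19,21,23,25,27,29,31): 0⊕1⊕0⊕0⊕1⊕0⊕0⊕1⊕1⊕0⊕0⊕0⊕0⊕0⊕1⊕1 = 0
s2 (pos 2,3,6,7,10,11,14,15,18,19,22,23,26,27,30,31): 1⊕1⊕0⊕0⊕1⊕0⊕1⊕1⊕0⊕0⊕1⊕0⊕1⊕0⊕1⊕1 = 1
s4 (pos 4,5,6,7,12,13,14,15,20,21,22,23,28,29,30,31): 1⊕0⊕0⊕0⊕0⊕0⊕1⊕1⊕1⊕0⊕1⊕0⊕0⊕1⊕1⊕1 = 0
s8 (pos 8,9,10,11,12,13,14,15,24,25,26,27,28,29,30,31): 1⊕1⊕1⊕0⊕0⊕0⊕1⊕1⊕0⊕0⊕1⊕0⊕0⊕1⊕1⊕1 = 1
s16 (pos 16,17,18,19,20,21,22,23,24,25,26,27,28,29,30,31): 0⊕1⊕0⊕0⊕1⊕0⊕1⊕0⊕0⊕0⊕1⊕0⊕0⊕1⊕1⊕1 = 1
Syndrome s16…s1 = 11010 → error at position 26.

11010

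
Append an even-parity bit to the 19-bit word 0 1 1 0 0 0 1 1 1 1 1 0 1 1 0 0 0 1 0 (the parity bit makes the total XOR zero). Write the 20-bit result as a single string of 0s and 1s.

01100011111011000100

XOR of the 19 data bits: 0⊕1⊕1⊕0⊕0⊕0⊕1⊕1⊕1⊕1⊕1⊕0⊕1⊕1⊕0⊕0⊕0⊕1⊕0 = 0
Parity bit = 0 (so all 20 bits XOR to 0).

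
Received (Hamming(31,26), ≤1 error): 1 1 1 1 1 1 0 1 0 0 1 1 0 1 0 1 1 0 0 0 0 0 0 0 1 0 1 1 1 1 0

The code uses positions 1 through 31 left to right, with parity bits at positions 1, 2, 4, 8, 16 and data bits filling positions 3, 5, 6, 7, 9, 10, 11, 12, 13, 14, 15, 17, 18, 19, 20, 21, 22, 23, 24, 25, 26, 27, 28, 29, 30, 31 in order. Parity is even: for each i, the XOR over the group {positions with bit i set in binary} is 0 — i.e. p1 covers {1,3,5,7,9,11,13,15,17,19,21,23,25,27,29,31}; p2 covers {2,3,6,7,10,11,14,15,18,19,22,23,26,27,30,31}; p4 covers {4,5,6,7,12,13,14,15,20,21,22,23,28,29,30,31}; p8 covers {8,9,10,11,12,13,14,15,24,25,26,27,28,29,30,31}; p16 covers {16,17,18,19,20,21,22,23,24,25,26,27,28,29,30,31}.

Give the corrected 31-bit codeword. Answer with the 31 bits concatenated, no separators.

1111110100110101100000001111110

s1 (pos 1,3,5,7,9,11,13,15,17,19,21,23,25,27,29,31): 1⊕1⊕1⊕0⊕0⊕1⊕0⊕0⊕1⊕0⊕0⊕0⊕1⊕1⊕1⊕0 = 0
s2 (pos 2,3,6,7,10,11,14,15,18,19,22,23,26,27,30,31): 1⊕1⊕1⊕0⊕0⊕1⊕1⊕0⊕0⊕0⊕0⊕0⊕0⊕1⊕1⊕0 = 1
s4 (pos 4,5,6,7,12,13,14,15,20,21,22,23,28,29,30,31): 1⊕1⊕1⊕0⊕1⊕0⊕1⊕0⊕0⊕0⊕0⊕0⊕1⊕1⊕1⊕0 = 0
s8 (pos 8,9,10,11,12,13,14,15,24,25,26,27,28,29,30,31): 1⊕0⊕0⊕1⊕1⊕0⊕1⊕0⊕0⊕1⊕0⊕1⊕1⊕1⊕1⊕0 = 1
s16 (pos 16,17,18,19,20,21,22,23,24,25,26,27,28,29,30,31): 1⊕1⊕0⊕0⊕0⊕0⊕0⊕0⊕0⊕1⊕0⊕1⊕1⊕1⊕1⊕0 = 1
Syndrome s16…s1 = 11010 → error at position 26.
Flip position 26: 1111110100110101100000001011110 → 1111110100110101100000001111110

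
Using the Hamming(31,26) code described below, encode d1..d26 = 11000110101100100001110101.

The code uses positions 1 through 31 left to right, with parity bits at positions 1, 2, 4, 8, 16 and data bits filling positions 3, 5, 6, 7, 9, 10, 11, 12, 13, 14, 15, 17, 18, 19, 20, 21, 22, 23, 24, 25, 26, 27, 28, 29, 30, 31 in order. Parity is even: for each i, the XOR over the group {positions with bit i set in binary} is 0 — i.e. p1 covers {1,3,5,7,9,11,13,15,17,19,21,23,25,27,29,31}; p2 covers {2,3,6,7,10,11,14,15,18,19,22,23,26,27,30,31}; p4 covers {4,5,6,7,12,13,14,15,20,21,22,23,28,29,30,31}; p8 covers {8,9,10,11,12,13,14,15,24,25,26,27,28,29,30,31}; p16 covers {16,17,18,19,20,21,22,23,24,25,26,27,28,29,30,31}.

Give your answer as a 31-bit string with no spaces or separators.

Place data at non-parity positions: p1 p2 1 p4 1 0 0 p8 0 1 1 0 1 0 1 p16 1 0 0 1 0 0 0 0 1 1 1 0 1 0 1
p1 (pos 1,3,5,7,9,11,13,15,17,19,21,23,25,27,29,31): XOR of data positions = 1⊕1⊕0⊕0⊕1⊕1⊕1⊕1⊕0⊕0⊕0⊕1⊕1⊕1⊕1 = 0
p2 (pos 2,3,6,7,10,11,14,15,18,19,22,23,26,27,30,31): XOR of data positions = 1⊕0⊕0⊕1⊕1⊕0⊕1⊕0⊕0⊕0⊕0⊕1⊕1⊕0⊕1 = 1
p4 (pos 4,5,6,7,12,13,14,15,20,21,22,23,28,29,30,31): XOR of data positions = 1⊕0⊕0⊕0⊕1⊕0⊕1⊕1⊕0⊕0⊕0⊕0⊕1⊕0⊕1 = 0
p8 (pos 8,9,10,11,12,13,14,15,24,25,26,27,28,29,30,31): XOR of data positions = 0⊕1⊕1⊕0⊕1⊕0⊕1⊕0⊕1⊕1⊕1⊕0⊕1⊕0⊕1 = 1
p16 (pos 16,17,18,19,20,21,22,23,24,25,26,27,28,29,30,31): XOR of data positions = 1⊕0⊕0⊕1⊕0⊕0⊕0⊕0⊕1⊕1⊕1⊕0⊕1⊕0⊕1 = 1
Codeword: 0110100101101011100100001110101

0110100101101011100100001110101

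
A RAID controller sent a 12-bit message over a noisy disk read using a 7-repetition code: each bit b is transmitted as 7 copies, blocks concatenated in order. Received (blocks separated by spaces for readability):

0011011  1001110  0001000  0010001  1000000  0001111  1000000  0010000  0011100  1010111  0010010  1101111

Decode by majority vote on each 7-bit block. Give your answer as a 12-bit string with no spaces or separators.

Block 1 (0011011): 4 ones → 1
Block 2 (1001110): 4 ones → 1
Block 3 (0001000): 1 one → 0
Block 4 (0010001): 2 ones → 0
Block 5 (1000000): 1 one → 0
Block 6 (0001111): 4 ones → 1
Block 7 (1000000): 1 one → 0
Block 8 (0010000): 1 one → 0
Block 9 (0011100): 3 ones → 0
Block 10 (1010111): 5 ones → 1
Block 11 (0010010): 2 ones → 0
Block 12 (1101111): 6 ones → 1

110001000101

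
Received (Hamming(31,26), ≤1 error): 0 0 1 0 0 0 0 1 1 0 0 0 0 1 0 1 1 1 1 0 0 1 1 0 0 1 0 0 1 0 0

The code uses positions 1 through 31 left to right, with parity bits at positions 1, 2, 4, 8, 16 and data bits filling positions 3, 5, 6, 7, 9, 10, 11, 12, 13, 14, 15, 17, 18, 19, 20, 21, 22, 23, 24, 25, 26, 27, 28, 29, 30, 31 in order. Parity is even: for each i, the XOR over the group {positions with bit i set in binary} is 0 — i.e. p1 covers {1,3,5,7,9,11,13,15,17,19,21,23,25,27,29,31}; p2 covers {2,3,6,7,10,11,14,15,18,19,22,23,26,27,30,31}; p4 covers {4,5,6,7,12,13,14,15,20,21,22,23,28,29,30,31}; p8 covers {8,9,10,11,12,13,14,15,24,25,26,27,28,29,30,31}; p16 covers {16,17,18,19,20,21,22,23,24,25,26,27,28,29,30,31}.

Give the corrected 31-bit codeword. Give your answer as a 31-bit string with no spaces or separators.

0010000111000101111001100100100

s1 (pos 1,3,5,7,9,11,13,15,17,19,21,23,25,27,29,31): 0⊕1⊕0⊕0⊕1⊕0⊕0⊕0⊕1⊕1⊕0⊕1⊕0⊕0⊕1⊕0 = 0
s2 (pos 2,3,6,7,10,11,14,15,18,19,22,23,26,27,30,31): 0⊕1⊕0⊕0⊕0⊕0⊕1⊕0⊕1⊕1⊕1⊕1⊕1⊕0⊕0⊕0 = 1
s4 (pos 4,5,6,7,12,13,14,15,20,21,22,23,28,29,30,31): 0⊕0⊕0⊕0⊕0⊕0⊕1⊕0⊕0⊕0⊕1⊕1⊕0⊕1⊕0⊕0 = 0
s8 (pos 8,9,10,11,12,13,14,15,24,25,26,27,28,29,30,31): 1⊕1⊕0⊕0⊕0⊕0⊕1⊕0⊕0⊕0⊕1⊕0⊕0⊕1⊕0⊕0 = 1
s16 (pos 16,17,18,19,20,21,22,23,24,25,26,27,28,29,30,31): 1⊕1⊕1⊕1⊕0⊕0⊕1⊕1⊕0⊕0⊕1⊕0⊕0⊕1⊕0⊕0 = 0
Syndrome s16…s1 = 01010 → error at position 10.
Flip position 10: 0010000110000101111001100100100 → 0010000111000101111001100100100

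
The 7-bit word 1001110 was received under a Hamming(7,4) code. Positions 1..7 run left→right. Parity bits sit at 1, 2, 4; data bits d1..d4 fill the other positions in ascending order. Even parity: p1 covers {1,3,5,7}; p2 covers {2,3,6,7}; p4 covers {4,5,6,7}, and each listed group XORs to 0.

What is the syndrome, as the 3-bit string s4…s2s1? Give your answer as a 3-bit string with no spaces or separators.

110

s1 (pos 1,3,5,7): 1⊕0⊕1⊕0 = 0
s2 (pos 2,3,6,7): 0⊕0⊕1⊕0 = 1
s4 (pos 4,5,6,7): 1⊕1⊕1⊕0 = 1
Syndrome s4…s1 = 110 → error at position 6.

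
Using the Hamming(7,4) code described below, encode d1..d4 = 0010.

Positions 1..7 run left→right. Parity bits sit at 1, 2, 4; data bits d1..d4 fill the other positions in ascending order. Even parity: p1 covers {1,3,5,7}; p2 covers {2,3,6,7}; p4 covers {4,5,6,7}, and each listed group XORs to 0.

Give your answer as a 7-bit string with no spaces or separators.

Place data at non-parity positions: p1 p2 0 p4 0 1 0
p1 (pos 1,3,5,7): XOR of data positions = 0⊕0⊕0 = 0
p2 (pos 2,3,6,7): XOR of data positions = 0⊕1⊕0 = 1
p4 (pos 4,5,6,7): XOR of data positions = 0⊕1⊕0 = 1
Codeword: 0101010

0101010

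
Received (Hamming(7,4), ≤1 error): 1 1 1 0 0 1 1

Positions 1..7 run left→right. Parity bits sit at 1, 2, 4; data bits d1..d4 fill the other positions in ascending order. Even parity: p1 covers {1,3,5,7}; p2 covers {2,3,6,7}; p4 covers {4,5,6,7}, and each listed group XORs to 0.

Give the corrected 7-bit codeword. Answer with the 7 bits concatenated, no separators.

s1 (pos 1,3,5,7): 1⊕1⊕0⊕1 = 1
s2 (pos 2,3,6,7): 1⊕1⊕1⊕1 = 0
s4 (pos 4,5,6,7): 0⊕0⊕1⊕1 = 0
Syndrome s4…s1 = 001 → error at position 1.
Flip position 1: 1110011 → 0110011

0110011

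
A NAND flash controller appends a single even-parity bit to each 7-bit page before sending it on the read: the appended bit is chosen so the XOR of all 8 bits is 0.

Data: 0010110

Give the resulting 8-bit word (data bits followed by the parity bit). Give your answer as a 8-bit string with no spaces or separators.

XOR of the 7 data bits: 0⊕0⊕1⊕0⊕1⊕1⊕0 = 1
Parity bit = 1 (so all 8 bits XOR to 0).

00101101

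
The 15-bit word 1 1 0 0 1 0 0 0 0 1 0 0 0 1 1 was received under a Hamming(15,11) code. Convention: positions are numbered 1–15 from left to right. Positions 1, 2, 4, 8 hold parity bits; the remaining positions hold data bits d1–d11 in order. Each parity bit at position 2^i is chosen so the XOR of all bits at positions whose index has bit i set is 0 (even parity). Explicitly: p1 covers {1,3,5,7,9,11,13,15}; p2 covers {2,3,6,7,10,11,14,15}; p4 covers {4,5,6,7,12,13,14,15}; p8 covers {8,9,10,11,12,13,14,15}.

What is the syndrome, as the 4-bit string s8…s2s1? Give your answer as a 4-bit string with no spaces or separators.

1101

s1 (pos 1,3,5,7,9,11,13,15): 1⊕0⊕1⊕0⊕0⊕0⊕0⊕1 = 1
s2 (pos 2,3,6,7,10,11,14,15): 1⊕0⊕0⊕0⊕1⊕0⊕1⊕1 = 0
s4 (pos 4,5,6,7,12,13,14,15): 0⊕1⊕0⊕0⊕0⊕0⊕1⊕1 = 1
s8 (pos 8,9,10,11,12,13,14,15): 0⊕0⊕1⊕0⊕0⊕0⊕1⊕1 = 1
Syndrome s8…s1 = 1101 → error at position 13.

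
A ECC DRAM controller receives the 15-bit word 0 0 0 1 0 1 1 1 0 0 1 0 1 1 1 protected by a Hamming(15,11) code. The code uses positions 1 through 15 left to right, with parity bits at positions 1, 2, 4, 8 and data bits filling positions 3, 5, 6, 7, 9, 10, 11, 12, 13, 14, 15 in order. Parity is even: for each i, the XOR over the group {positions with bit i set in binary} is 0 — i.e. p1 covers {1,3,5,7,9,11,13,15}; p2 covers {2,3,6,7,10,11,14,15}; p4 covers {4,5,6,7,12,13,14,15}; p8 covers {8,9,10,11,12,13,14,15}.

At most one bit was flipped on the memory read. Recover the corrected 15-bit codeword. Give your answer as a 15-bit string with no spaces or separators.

s1 (pos 1,3,5,7,9,11,13,15): 0⊕0⊕0⊕1⊕0⊕1⊕1⊕1 = 0
s2 (pos 2,3,6,7,10,11,14,15): 0⊕0⊕1⊕1⊕0⊕1⊕1⊕1 = 1
s4 (pos 4,5,6,7,12,13,14,15): 1⊕0⊕1⊕1⊕0⊕1⊕1⊕1 = 0
s8 (pos 8,9,10,11,12,13,14,15): 1⊕0⊕0⊕1⊕0⊕1⊕1⊕1 = 1
Syndrome s8…s1 = 1010 → error at position 10.
Flip position 10: 000101110010111 → 000101110110111

000101110110111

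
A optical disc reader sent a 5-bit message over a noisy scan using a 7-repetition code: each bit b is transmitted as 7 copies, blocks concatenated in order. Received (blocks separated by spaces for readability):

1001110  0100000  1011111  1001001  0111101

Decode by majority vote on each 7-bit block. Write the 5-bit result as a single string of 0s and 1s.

Block 1 (1001110): 4 ones → 1
Block 2 (0100000): 1 one → 0
Block 3 (1011111): 6 ones → 1
Block 4 (1001001): 3 ones → 0
Block 5 (0111101): 5 ones → 1

10101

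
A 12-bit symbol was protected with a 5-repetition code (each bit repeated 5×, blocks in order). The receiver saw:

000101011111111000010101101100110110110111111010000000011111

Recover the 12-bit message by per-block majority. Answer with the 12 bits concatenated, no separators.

Block 1 (00010): 1 one → 0
Block 2 (10111): 4 ones → 1
Block 3 (11111): 5 ones → 1
Block 4 (00001): 1 one → 0
Block 5 (01011): 3 ones → 1
Block 6 (01100): 2 ones → 0
Block 7 (11011): 4 ones → 1
Block 8 (01101): 3 ones → 1
Block 9 (11111): 5 ones → 1
Block 10 (01000): 1 one → 0
Block 11 (00000): 0 ones → 0
Block 12 (11111): 5 ones → 1

011010111001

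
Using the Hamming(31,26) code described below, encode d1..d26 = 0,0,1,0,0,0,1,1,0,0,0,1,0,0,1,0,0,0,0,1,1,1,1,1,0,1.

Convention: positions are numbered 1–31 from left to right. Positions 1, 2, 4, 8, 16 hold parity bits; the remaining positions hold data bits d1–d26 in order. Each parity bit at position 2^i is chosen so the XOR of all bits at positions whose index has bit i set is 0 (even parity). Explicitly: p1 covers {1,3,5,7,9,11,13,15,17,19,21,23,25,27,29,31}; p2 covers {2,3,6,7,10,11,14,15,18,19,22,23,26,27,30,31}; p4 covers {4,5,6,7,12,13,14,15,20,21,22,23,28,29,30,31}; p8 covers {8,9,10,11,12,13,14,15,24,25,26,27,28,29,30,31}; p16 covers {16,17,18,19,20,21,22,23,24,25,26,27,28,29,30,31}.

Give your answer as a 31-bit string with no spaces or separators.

Place data at non-parity positions: p1 p2 0 p4 0 1 0 p8 0 0 1 1 0 0 0 p16 1 0 0 1 0 0 0 0 1 1 1 1 1 0 1
p1 (pos 1,3,5,7,9,11,13,15,17,19,21,23,25,27,29,31): XOR of data positions = 0⊕0⊕0⊕0⊕1⊕0⊕0⊕1⊕0⊕0⊕0⊕1⊕1⊕1⊕1 = 0
p2 (pos 2,3,6,7,10,11,14,15,18,19,22,23,26,27,30,31): XOR of data positions = 0⊕1⊕0⊕0⊕1⊕0⊕0⊕0⊕0⊕0⊕0⊕1⊕1⊕0⊕1 = 1
p4 (pos 4,5,6,7,12,13,14,15,20,21,22,23,28,29,30,31): XOR of data positions = 0⊕1⊕0⊕1⊕0⊕0⊕0⊕1⊕0⊕0⊕0⊕1⊕1⊕0⊕1 = 0
p8 (pos 8,9,10,11,12,13,14,15,24,25,26,27,28,29,30,31): XOR of data positions = 0⊕0⊕1⊕1⊕0⊕0⊕0⊕0⊕1⊕1⊕1⊕1⊕1⊕0⊕1 = 0
p16 (pos 16,17,18,19,20,21,22,23,24,25,26,27,28,29,30,31): XOR of data positions = 1⊕0⊕0⊕1⊕0⊕0⊕0⊕0⊕1⊕1⊕1⊕1⊕1⊕0⊕1 = 0
Codeword: 0100010000110000100100001111101

0100010000110000100100001111101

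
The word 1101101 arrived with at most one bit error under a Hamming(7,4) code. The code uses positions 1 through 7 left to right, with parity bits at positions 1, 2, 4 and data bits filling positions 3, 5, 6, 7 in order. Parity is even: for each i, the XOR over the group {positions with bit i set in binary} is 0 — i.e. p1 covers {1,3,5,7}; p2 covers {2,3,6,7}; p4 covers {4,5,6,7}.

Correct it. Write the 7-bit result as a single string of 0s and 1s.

s1 (pos 1,3,5,7): 1⊕0⊕1⊕1 = 1
s2 (pos 2,3,6,7): 1⊕0⊕0⊕1 = 0
s4 (pos 4,5,6,7): 1⊕1⊕0⊕1 = 1
Syndrome s4…s1 = 101 → error at position 5.
Flip position 5: 1101101 → 1101001

1101001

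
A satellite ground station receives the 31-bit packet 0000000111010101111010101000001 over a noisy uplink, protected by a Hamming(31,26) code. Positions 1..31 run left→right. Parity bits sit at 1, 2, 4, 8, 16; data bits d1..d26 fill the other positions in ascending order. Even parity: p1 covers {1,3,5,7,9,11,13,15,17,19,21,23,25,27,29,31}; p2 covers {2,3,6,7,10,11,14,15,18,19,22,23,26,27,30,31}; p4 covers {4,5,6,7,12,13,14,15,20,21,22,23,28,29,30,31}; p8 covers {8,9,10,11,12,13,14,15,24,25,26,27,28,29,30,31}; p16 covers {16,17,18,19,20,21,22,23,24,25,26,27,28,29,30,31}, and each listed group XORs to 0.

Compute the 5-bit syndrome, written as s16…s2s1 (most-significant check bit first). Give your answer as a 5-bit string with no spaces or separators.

s1 (pos 1,3,5,7,9,11,13,15,17,19,21,23,25,27,29,31): 0⊕0⊕0⊕0⊕1⊕0⊕0⊕0⊕1⊕1⊕1⊕1⊕1⊕0⊕0⊕1 = 1
s2 (pos 2,3,6,7,10,11,14,15,18,19,22,23,26,27,30,31): 0⊕0⊕0⊕0⊕1⊕0⊕1⊕0⊕1⊕1⊕0⊕1⊕0⊕0⊕0⊕1 = 0
s4 (pos 4,5,6,7,12,13,14,15,20,21,22,23,28,29,30,31): 0⊕0⊕0⊕0⊕1⊕0⊕1⊕0⊕0⊕1⊕0⊕1⊕0⊕0⊕0⊕1 = 1
s8 (pos 8,9,10,11,12,13,14,15,24,25,26,27,28,29,30,31): 1⊕1⊕1⊕0⊕1⊕0⊕1⊕0⊕0⊕1⊕0⊕0⊕0⊕0⊕0⊕1 = 1
s16 (pos 16,17,18,19,20,21,22,23,24,25,26,27,28,29,30,31): 1⊕1⊕1⊕1⊕0⊕1⊕0⊕1⊕0⊕1⊕0⊕0⊕0⊕0⊕0⊕1 = 0
Syndrome s16…s1 = 01101 → error at position 13.

01101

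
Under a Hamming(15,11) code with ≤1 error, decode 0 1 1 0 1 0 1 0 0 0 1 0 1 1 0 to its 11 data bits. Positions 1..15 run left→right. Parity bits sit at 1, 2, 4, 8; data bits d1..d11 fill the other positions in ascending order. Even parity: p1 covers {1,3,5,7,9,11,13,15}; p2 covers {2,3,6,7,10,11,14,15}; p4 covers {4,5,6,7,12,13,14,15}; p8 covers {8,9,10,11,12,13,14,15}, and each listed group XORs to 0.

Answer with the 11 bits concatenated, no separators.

s1 (pos 1,3,5,7,9,11,13,15): 0⊕1⊕1⊕1⊕0⊕1⊕1⊕0 = 1
s2 (pos 2,3,6,7,10,11,14,15): 1⊕1⊕0⊕1⊕0⊕1⊕1⊕0 = 1
s4 (pos 4,5,6,7,12,13,14,15): 0⊕1⊕0⊕1⊕0⊕1⊕1⊕0 = 0
s8 (pos 8,9,10,11,12,13,14,15): 0⊕0⊕0⊕1⊕0⊕1⊕1⊕0 = 1
Syndrome s8…s1 = 1011 → error at position 11.
Flip position 11: 011010100010110 → 011010100000110
Read data bits from positions 3,5,6,7,9,10,11,12,13,14,15: 11010000110

11010000110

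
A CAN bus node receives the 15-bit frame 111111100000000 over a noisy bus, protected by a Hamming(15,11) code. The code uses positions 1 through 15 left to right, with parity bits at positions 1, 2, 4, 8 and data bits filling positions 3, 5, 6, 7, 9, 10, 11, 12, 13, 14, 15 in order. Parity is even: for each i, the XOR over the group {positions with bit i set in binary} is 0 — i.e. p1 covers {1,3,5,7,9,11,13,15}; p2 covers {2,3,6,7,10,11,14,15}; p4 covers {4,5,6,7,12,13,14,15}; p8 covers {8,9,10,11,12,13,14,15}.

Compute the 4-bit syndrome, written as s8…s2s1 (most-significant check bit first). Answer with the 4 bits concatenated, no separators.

0000

s1 (pos 1,3,5,7,9,11,13,15): 1⊕1⊕1⊕1⊕0⊕0⊕0⊕0 = 0
s2 (pos 2,3,6,7,10,11,14,15): 1⊕1⊕1⊕1⊕0⊕0⊕0⊕0 = 0
s4 (pos 4,5,6,7,12,13,14,15): 1⊕1⊕1⊕1⊕0⊕0⊕0⊕0 = 0
s8 (pos 8,9,10,11,12,13,14,15): 0⊕0⊕0⊕0⊕0⊕0⊕0⊕0 = 0
Syndrome s8…s1 = 0000 → no error.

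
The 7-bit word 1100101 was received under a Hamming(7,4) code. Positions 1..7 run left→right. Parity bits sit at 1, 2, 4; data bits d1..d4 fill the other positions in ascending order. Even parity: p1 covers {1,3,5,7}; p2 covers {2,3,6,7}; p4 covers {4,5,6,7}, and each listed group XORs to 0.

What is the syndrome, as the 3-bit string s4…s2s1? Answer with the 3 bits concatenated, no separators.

s1 (pos 1,3,5,7): 1⊕0⊕1⊕1 = 1
s2 (pos 2,3,6,7): 1⊕0⊕0⊕1 = 0
s4 (pos 4,5,6,7): 0⊕1⊕0⊕1 = 0
Syndrome s4…s1 = 001 → error at position 1.

001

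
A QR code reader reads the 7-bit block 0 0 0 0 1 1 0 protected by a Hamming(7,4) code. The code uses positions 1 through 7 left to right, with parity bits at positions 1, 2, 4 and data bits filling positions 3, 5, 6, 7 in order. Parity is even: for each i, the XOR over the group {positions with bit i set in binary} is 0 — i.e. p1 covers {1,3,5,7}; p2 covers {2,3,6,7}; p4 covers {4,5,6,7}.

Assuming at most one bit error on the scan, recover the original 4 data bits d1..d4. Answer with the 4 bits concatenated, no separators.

s1 (pos 1,3,5,7): 0⊕0⊕1⊕0 = 1
s2 (pos 2,3,6,7): 0⊕0⊕1⊕0 = 1
s4 (pos 4,5,6,7): 0⊕1⊕1⊕0 = 0
Syndrome s4…s1 = 011 → error at position 3.
Flip position 3: 0000110 → 0010110
Read data bits from positions 3,5,6,7: 1110

1110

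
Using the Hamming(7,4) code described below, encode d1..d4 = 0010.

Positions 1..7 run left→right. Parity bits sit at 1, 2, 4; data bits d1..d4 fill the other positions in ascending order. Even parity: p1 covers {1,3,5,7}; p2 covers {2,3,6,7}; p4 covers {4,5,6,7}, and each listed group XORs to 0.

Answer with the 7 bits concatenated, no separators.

Place data at non-parity positions: p1 p2 0 p4 0 1 0
p1 (pos 1,3,5,7): XOR of data positions = 0⊕0⊕0 = 0
p2 (pos 2,3,6,7): XOR of data positions = 0⊕1⊕0 = 1
p4 (pos 4,5,6,7): XOR of data positions = 0⊕1⊕0 = 1
Codeword: 0101010

0101010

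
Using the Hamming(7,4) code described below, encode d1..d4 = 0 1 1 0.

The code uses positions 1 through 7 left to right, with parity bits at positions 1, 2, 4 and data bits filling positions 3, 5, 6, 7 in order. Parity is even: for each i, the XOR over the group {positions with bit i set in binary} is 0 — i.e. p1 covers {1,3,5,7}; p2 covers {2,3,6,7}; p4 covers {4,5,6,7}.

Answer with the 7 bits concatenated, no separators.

Place data at non-parity positions: p1 p2 0 p4 1 1 0
p1 (pos 1,3,5,7): XOR of data positions = 0⊕1⊕0 = 1
p2 (pos 2,3,6,7): XOR of data positions = 0⊕1⊕0 = 1
p4 (pos 4,5,6,7): XOR of data positions = 1⊕1⊕0 = 0
Codeword: 1100110

1100110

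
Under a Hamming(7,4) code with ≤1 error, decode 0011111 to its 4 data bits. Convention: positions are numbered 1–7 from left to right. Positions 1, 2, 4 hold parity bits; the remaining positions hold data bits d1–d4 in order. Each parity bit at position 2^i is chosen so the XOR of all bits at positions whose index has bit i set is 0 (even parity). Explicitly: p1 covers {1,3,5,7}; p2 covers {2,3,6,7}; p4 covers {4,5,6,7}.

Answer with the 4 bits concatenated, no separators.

s1 (pos 1,3,5,7): 0⊕1⊕1⊕1 = 1
s2 (pos 2,3,6,7): 0⊕1⊕1⊕1 = 1
s4 (pos 4,5,6,7): 1⊕1⊕1⊕1 = 0
Syndrome s4…s1 = 011 → error at position 3.
Flip position 3: 0011111 → 0001111
Read data bits from positions 3,5,6,7: 0111

0111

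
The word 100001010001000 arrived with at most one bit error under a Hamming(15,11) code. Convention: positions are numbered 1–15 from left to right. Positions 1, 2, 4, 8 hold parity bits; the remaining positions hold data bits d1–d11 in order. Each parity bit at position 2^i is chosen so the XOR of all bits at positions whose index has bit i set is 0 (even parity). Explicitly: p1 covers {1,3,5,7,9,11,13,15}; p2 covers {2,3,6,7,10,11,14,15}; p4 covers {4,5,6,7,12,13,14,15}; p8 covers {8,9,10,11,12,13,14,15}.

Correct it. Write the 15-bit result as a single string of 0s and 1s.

s1 (pos 1,3,5,7,9,11,13,15): 1⊕0⊕0⊕0⊕0⊕0⊕0⊕0 = 1
s2 (pos 2,3,6,7,10,11,14,15): 0⊕0⊕1⊕0⊕0⊕0⊕0⊕0 = 1
s4 (pos 4,5,6,7,12,13,14,15): 0⊕0⊕1⊕0⊕1⊕0⊕0⊕0 = 0
s8 (pos 8,9,10,11,12,13,14,15): 1⊕0⊕0⊕0⊕1⊕0⊕0⊕0 = 0
Syndrome s8…s1 = 0011 → error at position 3.
Flip position 3: 100001010001000 → 101001010001000

101001010001000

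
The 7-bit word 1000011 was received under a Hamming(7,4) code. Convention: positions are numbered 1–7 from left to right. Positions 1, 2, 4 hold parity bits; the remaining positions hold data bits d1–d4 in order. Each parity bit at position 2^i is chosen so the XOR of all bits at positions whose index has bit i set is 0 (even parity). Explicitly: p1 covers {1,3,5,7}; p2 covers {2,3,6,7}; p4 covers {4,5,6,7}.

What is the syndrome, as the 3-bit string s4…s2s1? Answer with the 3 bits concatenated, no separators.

s1 (pos 1,3,5,7): 1⊕0⊕0⊕1 = 0
s2 (pos 2,3,6,7): 0⊕0⊕1⊕1 = 0
s4 (pos 4,5,6,7): 0⊕0⊕1⊕1 = 0
Syndrome s4…s1 = 000 → no error.

000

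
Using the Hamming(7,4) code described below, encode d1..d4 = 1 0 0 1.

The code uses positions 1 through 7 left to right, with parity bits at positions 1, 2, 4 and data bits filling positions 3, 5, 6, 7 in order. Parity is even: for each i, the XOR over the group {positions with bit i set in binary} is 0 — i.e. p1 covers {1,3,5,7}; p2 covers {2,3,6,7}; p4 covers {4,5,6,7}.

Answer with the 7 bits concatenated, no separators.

Place data at non-parity positions: p1 p2 1 p4 0 0 1
p1 (pos 1,3,5,7): XOR of data positions = 1⊕0⊕1 = 0
p2 (pos 2,3,6,7): XOR of data positions = 1⊕0⊕1 = 0
p4 (pos 4,5,6,7): XOR of data positions = 0⊕0⊕1 = 1
Codeword: 0011001

0011001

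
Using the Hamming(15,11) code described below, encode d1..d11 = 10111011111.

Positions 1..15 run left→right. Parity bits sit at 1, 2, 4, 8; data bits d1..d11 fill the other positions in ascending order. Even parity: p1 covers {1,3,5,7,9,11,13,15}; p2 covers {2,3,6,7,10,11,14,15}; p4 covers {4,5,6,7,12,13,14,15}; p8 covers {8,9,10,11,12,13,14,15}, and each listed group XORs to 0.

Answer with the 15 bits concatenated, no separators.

001001101011111

Place data at non-parity positions: p1 p2 1 p4 0 1 1 p8 1 0 1 1 1 1 1
p1 (pos 1,3,5,7,9,11,13,15): XOR of data positions = 1⊕0⊕1⊕1⊕1⊕1⊕1 = 0
p2 (pos 2,3,6,7,10,11,14,15): XOR of data positions = 1⊕1⊕1⊕0⊕1⊕1⊕1 = 0
p4 (pos 4,5,6,7,12,13,14,15): XOR of data positions = 0⊕1⊕1⊕1⊕1⊕1⊕1 = 0
p8 (pos 8,9,10,11,12,13,14,15): XOR of data positions = 1⊕0⊕1⊕1⊕1⊕1⊕1 = 0
Codeword: 001001101011111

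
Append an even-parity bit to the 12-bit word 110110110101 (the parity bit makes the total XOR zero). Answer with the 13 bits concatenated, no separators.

1101101101010

XOR of the 12 data bits: 1⊕1⊕0⊕1⊕1⊕0⊕1⊕1⊕0⊕1⊕0⊕1 = 0
Parity bit = 0 (so all 13 bits XOR to 0).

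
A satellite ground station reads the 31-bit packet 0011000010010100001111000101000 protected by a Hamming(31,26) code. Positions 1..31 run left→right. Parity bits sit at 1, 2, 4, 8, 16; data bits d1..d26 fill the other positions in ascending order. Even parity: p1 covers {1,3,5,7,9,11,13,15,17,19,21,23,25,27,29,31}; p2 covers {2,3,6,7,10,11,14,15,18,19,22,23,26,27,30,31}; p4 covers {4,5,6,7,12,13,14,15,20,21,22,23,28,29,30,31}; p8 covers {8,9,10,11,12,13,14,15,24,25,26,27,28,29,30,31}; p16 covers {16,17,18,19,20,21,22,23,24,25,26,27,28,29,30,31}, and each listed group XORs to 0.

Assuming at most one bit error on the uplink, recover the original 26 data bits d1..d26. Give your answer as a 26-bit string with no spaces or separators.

s1 (pos 1,3,5,7,9,11,13,15,17,19,21,23,25,27,29,31): 0⊕1⊕0⊕0⊕1⊕0⊕0⊕0⊕0⊕1⊕1⊕0⊕0⊕0⊕0⊕0 = 0
s2 (pos 2,3,6,7,10,11,14,15,18,19,22,23,26,27,30,31): 0⊕1⊕0⊕0⊕0⊕0⊕1⊕0⊕0⊕1⊕1⊕0⊕1⊕0⊕0⊕0 = 1
s4 (pos 4,5,6,7,12,13,14,15,20,21,22,23,28,29,30,31): 1⊕0⊕0⊕0⊕1⊕0⊕1⊕0⊕1⊕1⊕1⊕0⊕1⊕0⊕0⊕0 = 1
s8 (pos 8,9,10,11,12,13,14,15,24,25,26,27,28,29,30,31): 0⊕1⊕0⊕0⊕1⊕0⊕1⊕0⊕0⊕0⊕1⊕0⊕1⊕0⊕0⊕0 = 1
s16 (pos 16,17,18,19,20,21,22,23,24,25,26,27,28,29,30,31): 0⊕0⊕0⊕1⊕1⊕1⊕1⊕0⊕0⊕0⊕1⊕0⊕1⊕0⊕0⊕0 = 0
Syndrome s16…s1 = 01110 → error at position 14.
Flip position 14: 0011000010010100001111000101000 → 0011000010010000001111000101000
Read data bits from positions 3,5,6,7,9,10,11,12,13,14,15,17,18,19,20,21,22,23,24,25,26,27,28,29,30,31: 10001001000001111000101000

10001001000001111000101000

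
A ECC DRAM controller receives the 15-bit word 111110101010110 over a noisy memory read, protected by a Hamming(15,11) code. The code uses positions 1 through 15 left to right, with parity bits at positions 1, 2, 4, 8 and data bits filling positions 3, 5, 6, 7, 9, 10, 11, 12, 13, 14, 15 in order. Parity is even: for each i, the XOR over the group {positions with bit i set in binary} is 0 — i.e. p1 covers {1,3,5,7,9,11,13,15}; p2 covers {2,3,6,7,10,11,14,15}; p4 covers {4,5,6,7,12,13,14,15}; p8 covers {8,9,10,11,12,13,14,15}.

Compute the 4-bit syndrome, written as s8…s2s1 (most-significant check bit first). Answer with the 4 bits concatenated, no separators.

0111

s1 (pos 1,3,5,7,9,11,13,15): 1⊕1⊕1⊕1⊕1⊕1⊕1⊕0 = 1
s2 (pos 2,3,6,7,10,11,14,15): 1⊕1⊕0⊕1⊕0⊕1⊕1⊕0 = 1
s4 (pos 4,5,6,7,12,13,14,15): 1⊕1⊕0⊕1⊕0⊕1⊕1⊕0 = 1
s8 (pos 8,9,10,11,12,13,14,15): 0⊕1⊕0⊕1⊕0⊕1⊕1⊕0 = 0
Syndrome s8…s1 = 0111 → error at position 7.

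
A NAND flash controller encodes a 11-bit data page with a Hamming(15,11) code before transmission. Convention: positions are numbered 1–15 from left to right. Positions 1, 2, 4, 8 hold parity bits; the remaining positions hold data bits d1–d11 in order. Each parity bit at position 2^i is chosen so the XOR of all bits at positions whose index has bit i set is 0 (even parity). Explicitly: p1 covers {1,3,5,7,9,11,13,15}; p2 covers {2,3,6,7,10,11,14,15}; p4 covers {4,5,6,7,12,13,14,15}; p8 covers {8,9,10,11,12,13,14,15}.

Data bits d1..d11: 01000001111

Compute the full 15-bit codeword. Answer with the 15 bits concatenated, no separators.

Place data at non-parity positions: p1 p2 0 p4 1 0 0 p8 0 0 0 1 1 1 1
p1 (pos 1,3,5,7,9,11,13,15): XOR of data positions = 0⊕1⊕0⊕0⊕0⊕1⊕1 = 1
p2 (pos 2,3,6,7,10,11,14,15): XOR of data positions = 0⊕0⊕0⊕0⊕0⊕1⊕1 = 0
p4 (pos 4,5,6,7,12,13,14,15): XOR of data positions = 1⊕0⊕0⊕1⊕1⊕1⊕1 = 1
p8 (pos 8,9,10,11,12,13,14,15): XOR of data positions = 0⊕0⊕0⊕1⊕1⊕1⊕1 = 0
Codeword: 100110000001111

100110000001111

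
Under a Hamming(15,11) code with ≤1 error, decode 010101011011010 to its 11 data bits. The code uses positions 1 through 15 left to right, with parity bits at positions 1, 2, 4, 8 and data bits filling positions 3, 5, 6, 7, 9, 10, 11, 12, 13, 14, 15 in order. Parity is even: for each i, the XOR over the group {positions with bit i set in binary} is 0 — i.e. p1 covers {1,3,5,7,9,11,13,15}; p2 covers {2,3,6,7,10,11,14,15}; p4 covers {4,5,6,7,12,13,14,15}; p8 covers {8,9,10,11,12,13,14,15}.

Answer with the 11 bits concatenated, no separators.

00101011010

s1 (pos 1,3,5,7,9,11,13,15): 0⊕0⊕0⊕0⊕1⊕1⊕0⊕0 = 0
s2 (pos 2,3,6,7,10,11,14,15): 1⊕0⊕1⊕0⊕0⊕1⊕1⊕0 = 0
s4 (pos 4,5,6,7,12,13,14,15): 1⊕0⊕1⊕0⊕1⊕0⊕1⊕0 = 0
s8 (pos 8,9,10,11,12,13,14,15): 1⊕1⊕0⊕1⊕1⊕0⊕1⊕0 = 1
Syndrome s8…s1 = 1000 → error at position 8.
Flip position 8: 010101011011010 → 010101001011010
Read data bits from positions 3,5,6,7,9,10,11,12,13,14,15: 00101011010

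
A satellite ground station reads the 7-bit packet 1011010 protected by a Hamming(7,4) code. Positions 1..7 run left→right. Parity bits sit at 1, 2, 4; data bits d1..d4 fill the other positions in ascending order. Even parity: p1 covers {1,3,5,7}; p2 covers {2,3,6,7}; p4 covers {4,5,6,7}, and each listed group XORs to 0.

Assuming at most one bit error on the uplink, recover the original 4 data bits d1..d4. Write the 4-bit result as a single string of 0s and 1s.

1010

s1 (pos 1,3,5,7): 1⊕1⊕0⊕0 = 0
s2 (pos 2,3,6,7): 0⊕1⊕1⊕0 = 0
s4 (pos 4,5,6,7): 1⊕0⊕1⊕0 = 0
Syndrome s4…s1 = 000 → no error.
Read data bits from positions 3,5,6,7: 1010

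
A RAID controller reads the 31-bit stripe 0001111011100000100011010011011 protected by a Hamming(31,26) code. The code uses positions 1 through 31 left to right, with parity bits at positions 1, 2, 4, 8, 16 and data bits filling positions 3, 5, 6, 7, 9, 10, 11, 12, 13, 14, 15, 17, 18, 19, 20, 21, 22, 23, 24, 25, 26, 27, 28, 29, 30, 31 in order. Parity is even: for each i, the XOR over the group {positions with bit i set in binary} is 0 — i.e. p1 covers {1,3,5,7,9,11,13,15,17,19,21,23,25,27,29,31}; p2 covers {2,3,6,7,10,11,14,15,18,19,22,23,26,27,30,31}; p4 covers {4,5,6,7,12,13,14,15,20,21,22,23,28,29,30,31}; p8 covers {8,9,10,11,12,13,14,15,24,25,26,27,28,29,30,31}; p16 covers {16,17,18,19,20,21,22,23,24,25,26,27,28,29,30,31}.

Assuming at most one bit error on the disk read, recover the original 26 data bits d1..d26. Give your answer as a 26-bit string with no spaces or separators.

01111110000100011010011011

s1 (pos 1,3,5,7,9,11,13,15,17,19,21,23,25,27,29,31): 0⊕0⊕1⊕1⊕1⊕1⊕0⊕0⊕1⊕0⊕1⊕0⊕0⊕1⊕0⊕1 = 0
s2 (pos 2,3,6,7,10,11,14,15,18,19,22,23,26,27,30,31): 0⊕0⊕1⊕1⊕1⊕1⊕0⊕0⊕0⊕0⊕1⊕0⊕0⊕1⊕1⊕1 = 0
s4 (pos 4,5,6,7,12,13,14,15,20,21,22,23,28,29,30,31): 1⊕1⊕1⊕1⊕0⊕0⊕0⊕0⊕0⊕1⊕1⊕0⊕1⊕0⊕1⊕1 = 1
s8 (pos 8,9,10,11,12,13,14,15,24,25,26,27,28,29,30,31): 0⊕1⊕1⊕1⊕0⊕0⊕0⊕0⊕1⊕0⊕0⊕1⊕1⊕0⊕1⊕1 = 0
s16 (pos 16,17,18,19,20,21,22,23,24,25,26,27,28,29,30,31): 0⊕1⊕0⊕0⊕0⊕1⊕1⊕0⊕1⊕0⊕0⊕1⊕1⊕0⊕1⊕1 = 0
Syndrome s16…s1 = 00100 → error at position 4.
Flip position 4: 0001111011100000100011010011011 → 0000111011100000100011010011011
Read data bits from positions 3,5,6,7,9,10,11,12,13,14,15,17,18,19,20,21,22,23,24,25,26,27,28,29,30,31: 01111110000100011010011011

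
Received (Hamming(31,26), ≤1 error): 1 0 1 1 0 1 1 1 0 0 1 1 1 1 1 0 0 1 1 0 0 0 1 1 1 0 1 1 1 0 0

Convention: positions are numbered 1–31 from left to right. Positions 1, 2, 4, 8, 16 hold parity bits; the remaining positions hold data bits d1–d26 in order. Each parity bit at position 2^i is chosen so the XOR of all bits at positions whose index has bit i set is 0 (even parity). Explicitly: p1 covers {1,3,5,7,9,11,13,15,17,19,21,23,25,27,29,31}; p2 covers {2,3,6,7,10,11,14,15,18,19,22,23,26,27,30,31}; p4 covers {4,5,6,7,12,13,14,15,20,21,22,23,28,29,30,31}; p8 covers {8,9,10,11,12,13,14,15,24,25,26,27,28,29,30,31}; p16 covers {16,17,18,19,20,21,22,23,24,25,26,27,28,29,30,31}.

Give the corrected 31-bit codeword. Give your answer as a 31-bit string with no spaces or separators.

s1 (pos 1,3,5,7,9,11,13,15,17,19,21,23,25,27,29,31): 1⊕1⊕0⊕1⊕0⊕1⊕1⊕1⊕0⊕1⊕0⊕1⊕1⊕1⊕1⊕0 = 1
s2 (pos 2,3,6,7,10,11,14,15,18,19,22,23,26,27,30,31): 0⊕1⊕1⊕1⊕0⊕1⊕1⊕1⊕1⊕1⊕0⊕1⊕0⊕1⊕0⊕0 = 0
s4 (pos 4,5,6,7,12,13,14,15,20,21,22,23,28,29,30,31): 1⊕0⊕1⊕1⊕1⊕1⊕1⊕1⊕0⊕0⊕0⊕1⊕1⊕1⊕0⊕0 = 0
s8 (pos 8,9,10,11,12,13,14,15,24,25,26,27,28,29,30,31): 1⊕0⊕0⊕1⊕1⊕1⊕1⊕1⊕1⊕1⊕0⊕1⊕1⊕1⊕0⊕0 = 1
s16 (pos 16,17,18,19,20,21,22,23,24,25,26,27,28,29,30,31): 0⊕0⊕1⊕1⊕0⊕0⊕0⊕1⊕1⊕1⊕0⊕1⊕1⊕1⊕0⊕0 = 0
Syndrome s16…s1 = 01001 → error at position 9.
Flip position 9: 1011011100111110011000111011100 → 1011011110111110011000111011100

1011011110111110011000111011100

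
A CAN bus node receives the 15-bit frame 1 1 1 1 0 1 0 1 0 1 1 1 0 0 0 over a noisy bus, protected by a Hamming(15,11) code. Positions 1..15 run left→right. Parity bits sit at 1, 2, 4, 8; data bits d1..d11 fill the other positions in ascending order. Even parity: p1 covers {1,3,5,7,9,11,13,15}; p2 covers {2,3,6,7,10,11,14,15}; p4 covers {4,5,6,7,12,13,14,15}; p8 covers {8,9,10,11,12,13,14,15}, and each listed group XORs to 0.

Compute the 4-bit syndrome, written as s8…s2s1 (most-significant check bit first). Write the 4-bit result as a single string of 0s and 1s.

0111

s1 (pos 1,3,5,7,9,11,13,15): 1⊕1⊕0⊕0⊕0⊕1⊕0⊕0 = 1
s2 (pos 2,3,6,7,10,11,14,15): 1⊕1⊕1⊕0⊕1⊕1⊕0⊕0 = 1
s4 (pos 4,5,6,7,12,13,14,15): 1⊕0⊕1⊕0⊕1⊕0⊕0⊕0 = 1
s8 (pos 8,9,10,11,12,13,14,15): 1⊕0⊕1⊕1⊕1⊕0⊕0⊕0 = 0
Syndrome s8…s1 = 0111 → error at position 7.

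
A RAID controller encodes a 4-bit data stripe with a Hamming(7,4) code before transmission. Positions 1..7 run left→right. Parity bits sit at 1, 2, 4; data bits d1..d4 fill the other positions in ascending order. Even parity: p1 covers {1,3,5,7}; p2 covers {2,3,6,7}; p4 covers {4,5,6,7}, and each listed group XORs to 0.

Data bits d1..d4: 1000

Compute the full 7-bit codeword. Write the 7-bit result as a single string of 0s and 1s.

1110000

Place data at non-parity positions: p1 p2 1 p4 0 0 0
p1 (pos 1,3,5,7): XOR of data positions = 1⊕0⊕0 = 1
p2 (pos 2,3,6,7): XOR of data positions = 1⊕0⊕0 = 1
p4 (pos 4,5,6,7): XOR of data positions = 0⊕0⊕0 = 0
Codeword: 1110000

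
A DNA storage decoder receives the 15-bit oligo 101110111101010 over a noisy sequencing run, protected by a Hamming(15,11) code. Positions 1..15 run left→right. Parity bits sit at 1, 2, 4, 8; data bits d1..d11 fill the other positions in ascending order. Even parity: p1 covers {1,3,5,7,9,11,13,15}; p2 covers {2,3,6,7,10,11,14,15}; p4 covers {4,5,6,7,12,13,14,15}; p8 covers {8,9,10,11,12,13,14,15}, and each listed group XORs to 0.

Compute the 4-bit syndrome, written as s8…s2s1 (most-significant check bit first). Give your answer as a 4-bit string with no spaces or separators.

1101

s1 (pos 1,3,5,7,9,11,13,15): 1⊕1⊕1⊕1⊕1⊕0⊕0⊕0 = 1
s2 (pos 2,3,6,7,10,11,14,15): 0⊕1⊕0⊕1⊕1⊕0⊕1⊕0 = 0
s4 (pos 4,5,6,7,12,13,14,15): 1⊕1⊕0⊕1⊕1⊕0⊕1⊕0 = 1
s8 (pos 8,9,10,11,12,13,14,15): 1⊕1⊕1⊕0⊕1⊕0⊕1⊕0 = 1
Syndrome s8…s1 = 1101 → error at position 13.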